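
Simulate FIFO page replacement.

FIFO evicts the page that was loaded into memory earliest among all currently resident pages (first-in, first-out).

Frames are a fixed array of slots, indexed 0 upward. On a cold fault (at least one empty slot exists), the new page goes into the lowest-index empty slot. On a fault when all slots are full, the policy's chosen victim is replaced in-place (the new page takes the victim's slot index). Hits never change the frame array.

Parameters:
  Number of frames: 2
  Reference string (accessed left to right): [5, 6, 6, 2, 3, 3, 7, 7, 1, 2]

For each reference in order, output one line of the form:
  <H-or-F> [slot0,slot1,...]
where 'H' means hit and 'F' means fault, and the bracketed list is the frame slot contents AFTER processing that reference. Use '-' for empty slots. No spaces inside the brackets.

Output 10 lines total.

F [5,-]
F [5,6]
H [5,6]
F [2,6]
F [2,3]
H [2,3]
F [7,3]
H [7,3]
F [7,1]
F [2,1]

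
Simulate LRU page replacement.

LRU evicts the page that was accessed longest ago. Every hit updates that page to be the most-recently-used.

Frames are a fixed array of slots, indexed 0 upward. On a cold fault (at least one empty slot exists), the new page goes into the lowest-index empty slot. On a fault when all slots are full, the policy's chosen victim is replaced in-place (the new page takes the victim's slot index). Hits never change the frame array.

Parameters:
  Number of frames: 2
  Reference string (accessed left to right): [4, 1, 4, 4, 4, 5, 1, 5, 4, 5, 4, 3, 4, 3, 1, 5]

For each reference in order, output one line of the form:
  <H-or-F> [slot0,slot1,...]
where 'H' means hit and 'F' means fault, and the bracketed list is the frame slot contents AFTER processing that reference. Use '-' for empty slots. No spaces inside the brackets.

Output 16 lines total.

F [4,-]
F [4,1]
H [4,1]
H [4,1]
H [4,1]
F [4,5]
F [1,5]
H [1,5]
F [4,5]
H [4,5]
H [4,5]
F [4,3]
H [4,3]
H [4,3]
F [1,3]
F [1,5]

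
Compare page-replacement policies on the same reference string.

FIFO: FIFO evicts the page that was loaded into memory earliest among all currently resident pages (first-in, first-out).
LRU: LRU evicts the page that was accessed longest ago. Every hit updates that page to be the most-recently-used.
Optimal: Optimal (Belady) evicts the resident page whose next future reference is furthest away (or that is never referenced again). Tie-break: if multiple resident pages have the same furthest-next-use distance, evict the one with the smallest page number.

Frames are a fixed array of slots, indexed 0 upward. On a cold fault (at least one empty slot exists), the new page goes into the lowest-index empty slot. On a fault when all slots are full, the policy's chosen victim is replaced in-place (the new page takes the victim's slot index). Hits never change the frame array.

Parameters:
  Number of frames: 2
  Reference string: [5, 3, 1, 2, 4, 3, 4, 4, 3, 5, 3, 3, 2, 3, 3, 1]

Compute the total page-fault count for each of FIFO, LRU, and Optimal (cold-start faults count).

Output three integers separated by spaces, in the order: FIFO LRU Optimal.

Answer: 10 9 8

Derivation:
--- FIFO ---
  step 0: ref 5 -> FAULT, frames=[5,-] (faults so far: 1)
  step 1: ref 3 -> FAULT, frames=[5,3] (faults so far: 2)
  step 2: ref 1 -> FAULT, evict 5, frames=[1,3] (faults so far: 3)
  step 3: ref 2 -> FAULT, evict 3, frames=[1,2] (faults so far: 4)
  step 4: ref 4 -> FAULT, evict 1, frames=[4,2] (faults so far: 5)
  step 5: ref 3 -> FAULT, evict 2, frames=[4,3] (faults so far: 6)
  step 6: ref 4 -> HIT, frames=[4,3] (faults so far: 6)
  step 7: ref 4 -> HIT, frames=[4,3] (faults so far: 6)
  step 8: ref 3 -> HIT, frames=[4,3] (faults so far: 6)
  step 9: ref 5 -> FAULT, evict 4, frames=[5,3] (faults so far: 7)
  step 10: ref 3 -> HIT, frames=[5,3] (faults so far: 7)
  step 11: ref 3 -> HIT, frames=[5,3] (faults so far: 7)
  step 12: ref 2 -> FAULT, evict 3, frames=[5,2] (faults so far: 8)
  step 13: ref 3 -> FAULT, evict 5, frames=[3,2] (faults so far: 9)
  step 14: ref 3 -> HIT, frames=[3,2] (faults so far: 9)
  step 15: ref 1 -> FAULT, evict 2, frames=[3,1] (faults so far: 10)
  FIFO total faults: 10
--- LRU ---
  step 0: ref 5 -> FAULT, frames=[5,-] (faults so far: 1)
  step 1: ref 3 -> FAULT, frames=[5,3] (faults so far: 2)
  step 2: ref 1 -> FAULT, evict 5, frames=[1,3] (faults so far: 3)
  step 3: ref 2 -> FAULT, evict 3, frames=[1,2] (faults so far: 4)
  step 4: ref 4 -> FAULT, evict 1, frames=[4,2] (faults so far: 5)
  step 5: ref 3 -> FAULT, evict 2, frames=[4,3] (faults so far: 6)
  step 6: ref 4 -> HIT, frames=[4,3] (faults so far: 6)
  step 7: ref 4 -> HIT, frames=[4,3] (faults so far: 6)
  step 8: ref 3 -> HIT, frames=[4,3] (faults so far: 6)
  step 9: ref 5 -> FAULT, evict 4, frames=[5,3] (faults so far: 7)
  step 10: ref 3 -> HIT, frames=[5,3] (faults so far: 7)
  step 11: ref 3 -> HIT, frames=[5,3] (faults so far: 7)
  step 12: ref 2 -> FAULT, evict 5, frames=[2,3] (faults so far: 8)
  step 13: ref 3 -> HIT, frames=[2,3] (faults so far: 8)
  step 14: ref 3 -> HIT, frames=[2,3] (faults so far: 8)
  step 15: ref 1 -> FAULT, evict 2, frames=[1,3] (faults so far: 9)
  LRU total faults: 9
--- Optimal ---
  step 0: ref 5 -> FAULT, frames=[5,-] (faults so far: 1)
  step 1: ref 3 -> FAULT, frames=[5,3] (faults so far: 2)
  step 2: ref 1 -> FAULT, evict 5, frames=[1,3] (faults so far: 3)
  step 3: ref 2 -> FAULT, evict 1, frames=[2,3] (faults so far: 4)
  step 4: ref 4 -> FAULT, evict 2, frames=[4,3] (faults so far: 5)
  step 5: ref 3 -> HIT, frames=[4,3] (faults so far: 5)
  step 6: ref 4 -> HIT, frames=[4,3] (faults so far: 5)
  step 7: ref 4 -> HIT, frames=[4,3] (faults so far: 5)
  step 8: ref 3 -> HIT, frames=[4,3] (faults so far: 5)
  step 9: ref 5 -> FAULT, evict 4, frames=[5,3] (faults so far: 6)
  step 10: ref 3 -> HIT, frames=[5,3] (faults so far: 6)
  step 11: ref 3 -> HIT, frames=[5,3] (faults so far: 6)
  step 12: ref 2 -> FAULT, evict 5, frames=[2,3] (faults so far: 7)
  step 13: ref 3 -> HIT, frames=[2,3] (faults so far: 7)
  step 14: ref 3 -> HIT, frames=[2,3] (faults so far: 7)
  step 15: ref 1 -> FAULT, evict 2, frames=[1,3] (faults so far: 8)
  Optimal total faults: 8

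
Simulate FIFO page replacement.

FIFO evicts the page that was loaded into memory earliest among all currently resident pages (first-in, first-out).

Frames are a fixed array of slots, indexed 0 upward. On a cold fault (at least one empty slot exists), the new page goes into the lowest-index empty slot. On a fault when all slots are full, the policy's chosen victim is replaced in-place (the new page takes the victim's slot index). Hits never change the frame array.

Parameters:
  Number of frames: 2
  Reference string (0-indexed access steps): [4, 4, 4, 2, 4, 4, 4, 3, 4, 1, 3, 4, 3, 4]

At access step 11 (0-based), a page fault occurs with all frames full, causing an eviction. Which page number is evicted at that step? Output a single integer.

Answer: 1

Derivation:
Step 0: ref 4 -> FAULT, frames=[4,-]
Step 1: ref 4 -> HIT, frames=[4,-]
Step 2: ref 4 -> HIT, frames=[4,-]
Step 3: ref 2 -> FAULT, frames=[4,2]
Step 4: ref 4 -> HIT, frames=[4,2]
Step 5: ref 4 -> HIT, frames=[4,2]
Step 6: ref 4 -> HIT, frames=[4,2]
Step 7: ref 3 -> FAULT, evict 4, frames=[3,2]
Step 8: ref 4 -> FAULT, evict 2, frames=[3,4]
Step 9: ref 1 -> FAULT, evict 3, frames=[1,4]
Step 10: ref 3 -> FAULT, evict 4, frames=[1,3]
Step 11: ref 4 -> FAULT, evict 1, frames=[4,3]
At step 11: evicted page 1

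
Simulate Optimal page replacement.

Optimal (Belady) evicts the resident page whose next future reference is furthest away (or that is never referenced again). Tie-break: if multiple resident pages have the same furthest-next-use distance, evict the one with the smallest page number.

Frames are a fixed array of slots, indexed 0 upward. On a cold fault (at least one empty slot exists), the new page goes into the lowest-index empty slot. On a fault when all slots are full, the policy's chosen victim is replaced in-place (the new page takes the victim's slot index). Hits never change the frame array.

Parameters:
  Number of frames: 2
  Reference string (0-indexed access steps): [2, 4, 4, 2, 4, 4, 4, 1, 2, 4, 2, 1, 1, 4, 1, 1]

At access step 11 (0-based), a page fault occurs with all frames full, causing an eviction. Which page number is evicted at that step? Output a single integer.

Step 0: ref 2 -> FAULT, frames=[2,-]
Step 1: ref 4 -> FAULT, frames=[2,4]
Step 2: ref 4 -> HIT, frames=[2,4]
Step 3: ref 2 -> HIT, frames=[2,4]
Step 4: ref 4 -> HIT, frames=[2,4]
Step 5: ref 4 -> HIT, frames=[2,4]
Step 6: ref 4 -> HIT, frames=[2,4]
Step 7: ref 1 -> FAULT, evict 4, frames=[2,1]
Step 8: ref 2 -> HIT, frames=[2,1]
Step 9: ref 4 -> FAULT, evict 1, frames=[2,4]
Step 10: ref 2 -> HIT, frames=[2,4]
Step 11: ref 1 -> FAULT, evict 2, frames=[1,4]
At step 11: evicted page 2

Answer: 2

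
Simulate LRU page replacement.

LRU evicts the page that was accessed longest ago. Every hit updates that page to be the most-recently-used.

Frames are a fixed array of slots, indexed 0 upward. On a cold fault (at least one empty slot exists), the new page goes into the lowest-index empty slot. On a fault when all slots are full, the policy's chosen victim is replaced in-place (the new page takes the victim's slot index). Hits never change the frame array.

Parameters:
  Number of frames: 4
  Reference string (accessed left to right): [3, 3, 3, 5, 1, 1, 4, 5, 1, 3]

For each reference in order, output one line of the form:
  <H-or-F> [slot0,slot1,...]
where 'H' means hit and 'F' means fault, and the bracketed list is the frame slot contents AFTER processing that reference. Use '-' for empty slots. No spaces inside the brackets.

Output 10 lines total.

F [3,-,-,-]
H [3,-,-,-]
H [3,-,-,-]
F [3,5,-,-]
F [3,5,1,-]
H [3,5,1,-]
F [3,5,1,4]
H [3,5,1,4]
H [3,5,1,4]
H [3,5,1,4]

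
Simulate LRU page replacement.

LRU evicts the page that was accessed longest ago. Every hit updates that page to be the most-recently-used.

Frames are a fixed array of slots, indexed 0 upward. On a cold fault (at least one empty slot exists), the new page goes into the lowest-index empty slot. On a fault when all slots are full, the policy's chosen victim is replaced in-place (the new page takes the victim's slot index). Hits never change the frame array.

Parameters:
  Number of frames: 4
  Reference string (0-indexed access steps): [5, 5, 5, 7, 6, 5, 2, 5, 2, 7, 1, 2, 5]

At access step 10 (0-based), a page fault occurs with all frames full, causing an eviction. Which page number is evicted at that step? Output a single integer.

Step 0: ref 5 -> FAULT, frames=[5,-,-,-]
Step 1: ref 5 -> HIT, frames=[5,-,-,-]
Step 2: ref 5 -> HIT, frames=[5,-,-,-]
Step 3: ref 7 -> FAULT, frames=[5,7,-,-]
Step 4: ref 6 -> FAULT, frames=[5,7,6,-]
Step 5: ref 5 -> HIT, frames=[5,7,6,-]
Step 6: ref 2 -> FAULT, frames=[5,7,6,2]
Step 7: ref 5 -> HIT, frames=[5,7,6,2]
Step 8: ref 2 -> HIT, frames=[5,7,6,2]
Step 9: ref 7 -> HIT, frames=[5,7,6,2]
Step 10: ref 1 -> FAULT, evict 6, frames=[5,7,1,2]
At step 10: evicted page 6

Answer: 6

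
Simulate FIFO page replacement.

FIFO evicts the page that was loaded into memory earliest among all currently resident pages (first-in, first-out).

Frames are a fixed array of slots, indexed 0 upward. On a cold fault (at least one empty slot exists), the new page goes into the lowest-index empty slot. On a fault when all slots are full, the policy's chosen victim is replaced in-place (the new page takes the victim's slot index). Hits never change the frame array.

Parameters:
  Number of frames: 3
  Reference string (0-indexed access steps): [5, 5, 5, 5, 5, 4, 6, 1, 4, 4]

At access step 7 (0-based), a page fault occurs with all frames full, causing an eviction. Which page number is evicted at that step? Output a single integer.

Step 0: ref 5 -> FAULT, frames=[5,-,-]
Step 1: ref 5 -> HIT, frames=[5,-,-]
Step 2: ref 5 -> HIT, frames=[5,-,-]
Step 3: ref 5 -> HIT, frames=[5,-,-]
Step 4: ref 5 -> HIT, frames=[5,-,-]
Step 5: ref 4 -> FAULT, frames=[5,4,-]
Step 6: ref 6 -> FAULT, frames=[5,4,6]
Step 7: ref 1 -> FAULT, evict 5, frames=[1,4,6]
At step 7: evicted page 5

Answer: 5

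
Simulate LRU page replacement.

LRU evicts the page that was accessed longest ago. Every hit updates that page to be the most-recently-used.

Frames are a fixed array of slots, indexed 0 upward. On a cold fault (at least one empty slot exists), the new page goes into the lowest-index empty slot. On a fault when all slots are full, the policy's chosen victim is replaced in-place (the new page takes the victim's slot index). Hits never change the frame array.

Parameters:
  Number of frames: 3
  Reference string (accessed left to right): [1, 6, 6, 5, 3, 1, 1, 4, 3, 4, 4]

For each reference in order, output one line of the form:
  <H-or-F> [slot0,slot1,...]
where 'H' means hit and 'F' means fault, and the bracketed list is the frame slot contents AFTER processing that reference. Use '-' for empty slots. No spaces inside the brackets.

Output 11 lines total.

F [1,-,-]
F [1,6,-]
H [1,6,-]
F [1,6,5]
F [3,6,5]
F [3,1,5]
H [3,1,5]
F [3,1,4]
H [3,1,4]
H [3,1,4]
H [3,1,4]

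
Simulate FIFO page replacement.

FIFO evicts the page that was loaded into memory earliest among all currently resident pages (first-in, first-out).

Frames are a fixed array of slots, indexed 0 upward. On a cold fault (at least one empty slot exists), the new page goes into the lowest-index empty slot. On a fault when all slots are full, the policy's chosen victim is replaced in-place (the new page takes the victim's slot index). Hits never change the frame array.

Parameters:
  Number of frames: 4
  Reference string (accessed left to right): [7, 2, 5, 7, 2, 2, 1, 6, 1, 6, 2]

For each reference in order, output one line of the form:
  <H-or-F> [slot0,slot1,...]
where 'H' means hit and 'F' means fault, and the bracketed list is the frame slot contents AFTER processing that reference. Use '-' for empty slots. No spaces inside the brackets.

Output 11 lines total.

F [7,-,-,-]
F [7,2,-,-]
F [7,2,5,-]
H [7,2,5,-]
H [7,2,5,-]
H [7,2,5,-]
F [7,2,5,1]
F [6,2,5,1]
H [6,2,5,1]
H [6,2,5,1]
H [6,2,5,1]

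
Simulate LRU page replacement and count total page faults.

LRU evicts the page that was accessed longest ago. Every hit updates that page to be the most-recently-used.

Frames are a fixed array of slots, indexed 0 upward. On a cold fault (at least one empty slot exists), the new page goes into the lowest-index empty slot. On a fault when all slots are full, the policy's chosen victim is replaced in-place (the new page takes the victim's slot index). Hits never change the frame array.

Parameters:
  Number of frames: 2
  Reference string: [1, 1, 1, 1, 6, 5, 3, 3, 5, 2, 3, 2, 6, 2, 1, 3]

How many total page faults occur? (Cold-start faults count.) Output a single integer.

Step 0: ref 1 → FAULT, frames=[1,-]
Step 1: ref 1 → HIT, frames=[1,-]
Step 2: ref 1 → HIT, frames=[1,-]
Step 3: ref 1 → HIT, frames=[1,-]
Step 4: ref 6 → FAULT, frames=[1,6]
Step 5: ref 5 → FAULT (evict 1), frames=[5,6]
Step 6: ref 3 → FAULT (evict 6), frames=[5,3]
Step 7: ref 3 → HIT, frames=[5,3]
Step 8: ref 5 → HIT, frames=[5,3]
Step 9: ref 2 → FAULT (evict 3), frames=[5,2]
Step 10: ref 3 → FAULT (evict 5), frames=[3,2]
Step 11: ref 2 → HIT, frames=[3,2]
Step 12: ref 6 → FAULT (evict 3), frames=[6,2]
Step 13: ref 2 → HIT, frames=[6,2]
Step 14: ref 1 → FAULT (evict 6), frames=[1,2]
Step 15: ref 3 → FAULT (evict 2), frames=[1,3]
Total faults: 9

Answer: 9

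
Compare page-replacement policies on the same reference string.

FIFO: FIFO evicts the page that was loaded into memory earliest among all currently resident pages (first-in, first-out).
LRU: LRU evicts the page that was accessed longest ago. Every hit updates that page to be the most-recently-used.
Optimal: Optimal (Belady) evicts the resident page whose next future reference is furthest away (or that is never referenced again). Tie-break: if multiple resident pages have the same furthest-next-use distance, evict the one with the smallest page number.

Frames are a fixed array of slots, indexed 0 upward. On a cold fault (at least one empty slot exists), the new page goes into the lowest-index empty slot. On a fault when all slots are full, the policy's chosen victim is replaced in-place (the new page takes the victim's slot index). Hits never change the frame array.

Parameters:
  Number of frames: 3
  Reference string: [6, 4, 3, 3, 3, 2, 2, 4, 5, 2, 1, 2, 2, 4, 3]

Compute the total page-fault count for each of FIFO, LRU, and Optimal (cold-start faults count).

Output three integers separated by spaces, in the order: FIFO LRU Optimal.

--- FIFO ---
  step 0: ref 6 -> FAULT, frames=[6,-,-] (faults so far: 1)
  step 1: ref 4 -> FAULT, frames=[6,4,-] (faults so far: 2)
  step 2: ref 3 -> FAULT, frames=[6,4,3] (faults so far: 3)
  step 3: ref 3 -> HIT, frames=[6,4,3] (faults so far: 3)
  step 4: ref 3 -> HIT, frames=[6,4,3] (faults so far: 3)
  step 5: ref 2 -> FAULT, evict 6, frames=[2,4,3] (faults so far: 4)
  step 6: ref 2 -> HIT, frames=[2,4,3] (faults so far: 4)
  step 7: ref 4 -> HIT, frames=[2,4,3] (faults so far: 4)
  step 8: ref 5 -> FAULT, evict 4, frames=[2,5,3] (faults so far: 5)
  step 9: ref 2 -> HIT, frames=[2,5,3] (faults so far: 5)
  step 10: ref 1 -> FAULT, evict 3, frames=[2,5,1] (faults so far: 6)
  step 11: ref 2 -> HIT, frames=[2,5,1] (faults so far: 6)
  step 12: ref 2 -> HIT, frames=[2,5,1] (faults so far: 6)
  step 13: ref 4 -> FAULT, evict 2, frames=[4,5,1] (faults so far: 7)
  step 14: ref 3 -> FAULT, evict 5, frames=[4,3,1] (faults so far: 8)
  FIFO total faults: 8
--- LRU ---
  step 0: ref 6 -> FAULT, frames=[6,-,-] (faults so far: 1)
  step 1: ref 4 -> FAULT, frames=[6,4,-] (faults so far: 2)
  step 2: ref 3 -> FAULT, frames=[6,4,3] (faults so far: 3)
  step 3: ref 3 -> HIT, frames=[6,4,3] (faults so far: 3)
  step 4: ref 3 -> HIT, frames=[6,4,3] (faults so far: 3)
  step 5: ref 2 -> FAULT, evict 6, frames=[2,4,3] (faults so far: 4)
  step 6: ref 2 -> HIT, frames=[2,4,3] (faults so far: 4)
  step 7: ref 4 -> HIT, frames=[2,4,3] (faults so far: 4)
  step 8: ref 5 -> FAULT, evict 3, frames=[2,4,5] (faults so far: 5)
  step 9: ref 2 -> HIT, frames=[2,4,5] (faults so far: 5)
  step 10: ref 1 -> FAULT, evict 4, frames=[2,1,5] (faults so far: 6)
  step 11: ref 2 -> HIT, frames=[2,1,5] (faults so far: 6)
  step 12: ref 2 -> HIT, frames=[2,1,5] (faults so far: 6)
  step 13: ref 4 -> FAULT, evict 5, frames=[2,1,4] (faults so far: 7)
  step 14: ref 3 -> FAULT, evict 1, frames=[2,3,4] (faults so far: 8)
  LRU total faults: 8
--- Optimal ---
  step 0: ref 6 -> FAULT, frames=[6,-,-] (faults so far: 1)
  step 1: ref 4 -> FAULT, frames=[6,4,-] (faults so far: 2)
  step 2: ref 3 -> FAULT, frames=[6,4,3] (faults so far: 3)
  step 3: ref 3 -> HIT, frames=[6,4,3] (faults so far: 3)
  step 4: ref 3 -> HIT, frames=[6,4,3] (faults so far: 3)
  step 5: ref 2 -> FAULT, evict 6, frames=[2,4,3] (faults so far: 4)
  step 6: ref 2 -> HIT, frames=[2,4,3] (faults so far: 4)
  step 7: ref 4 -> HIT, frames=[2,4,3] (faults so far: 4)
  step 8: ref 5 -> FAULT, evict 3, frames=[2,4,5] (faults so far: 5)
  step 9: ref 2 -> HIT, frames=[2,4,5] (faults so far: 5)
  step 10: ref 1 -> FAULT, evict 5, frames=[2,4,1] (faults so far: 6)
  step 11: ref 2 -> HIT, frames=[2,4,1] (faults so far: 6)
  step 12: ref 2 -> HIT, frames=[2,4,1] (faults so far: 6)
  step 13: ref 4 -> HIT, frames=[2,4,1] (faults so far: 6)
  step 14: ref 3 -> FAULT, evict 1, frames=[2,4,3] (faults so far: 7)
  Optimal total faults: 7

Answer: 8 8 7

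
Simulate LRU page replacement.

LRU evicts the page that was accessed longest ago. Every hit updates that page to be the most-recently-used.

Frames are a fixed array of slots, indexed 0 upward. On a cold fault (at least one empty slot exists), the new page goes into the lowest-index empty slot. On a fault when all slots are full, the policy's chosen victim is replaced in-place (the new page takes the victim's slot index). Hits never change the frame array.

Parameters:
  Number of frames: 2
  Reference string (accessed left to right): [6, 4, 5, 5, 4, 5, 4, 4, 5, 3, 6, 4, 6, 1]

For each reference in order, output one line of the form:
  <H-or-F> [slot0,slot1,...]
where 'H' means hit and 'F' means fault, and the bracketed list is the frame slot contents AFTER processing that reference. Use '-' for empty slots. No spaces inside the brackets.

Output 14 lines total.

F [6,-]
F [6,4]
F [5,4]
H [5,4]
H [5,4]
H [5,4]
H [5,4]
H [5,4]
H [5,4]
F [5,3]
F [6,3]
F [6,4]
H [6,4]
F [6,1]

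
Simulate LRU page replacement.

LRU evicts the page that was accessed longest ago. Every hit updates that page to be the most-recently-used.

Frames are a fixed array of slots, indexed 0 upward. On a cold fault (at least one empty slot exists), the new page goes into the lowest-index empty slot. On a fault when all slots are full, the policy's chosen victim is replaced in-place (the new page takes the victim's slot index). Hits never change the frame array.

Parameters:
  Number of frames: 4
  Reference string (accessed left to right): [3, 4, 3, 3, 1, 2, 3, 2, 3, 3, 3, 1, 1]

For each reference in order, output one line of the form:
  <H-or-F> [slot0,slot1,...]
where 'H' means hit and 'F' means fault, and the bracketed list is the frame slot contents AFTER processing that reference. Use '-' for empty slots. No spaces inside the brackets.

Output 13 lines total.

F [3,-,-,-]
F [3,4,-,-]
H [3,4,-,-]
H [3,4,-,-]
F [3,4,1,-]
F [3,4,1,2]
H [3,4,1,2]
H [3,4,1,2]
H [3,4,1,2]
H [3,4,1,2]
H [3,4,1,2]
H [3,4,1,2]
H [3,4,1,2]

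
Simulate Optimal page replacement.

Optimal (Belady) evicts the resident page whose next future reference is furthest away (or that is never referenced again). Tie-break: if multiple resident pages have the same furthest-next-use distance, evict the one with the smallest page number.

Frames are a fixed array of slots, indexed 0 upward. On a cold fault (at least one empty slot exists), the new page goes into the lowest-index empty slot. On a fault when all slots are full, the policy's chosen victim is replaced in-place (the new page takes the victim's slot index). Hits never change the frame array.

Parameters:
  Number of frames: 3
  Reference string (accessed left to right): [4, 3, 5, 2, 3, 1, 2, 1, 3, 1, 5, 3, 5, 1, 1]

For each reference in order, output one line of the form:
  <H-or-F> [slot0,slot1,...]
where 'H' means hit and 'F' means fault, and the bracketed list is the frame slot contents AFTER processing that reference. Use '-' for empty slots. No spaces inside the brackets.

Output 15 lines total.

F [4,-,-]
F [4,3,-]
F [4,3,5]
F [2,3,5]
H [2,3,5]
F [2,3,1]
H [2,3,1]
H [2,3,1]
H [2,3,1]
H [2,3,1]
F [5,3,1]
H [5,3,1]
H [5,3,1]
H [5,3,1]
H [5,3,1]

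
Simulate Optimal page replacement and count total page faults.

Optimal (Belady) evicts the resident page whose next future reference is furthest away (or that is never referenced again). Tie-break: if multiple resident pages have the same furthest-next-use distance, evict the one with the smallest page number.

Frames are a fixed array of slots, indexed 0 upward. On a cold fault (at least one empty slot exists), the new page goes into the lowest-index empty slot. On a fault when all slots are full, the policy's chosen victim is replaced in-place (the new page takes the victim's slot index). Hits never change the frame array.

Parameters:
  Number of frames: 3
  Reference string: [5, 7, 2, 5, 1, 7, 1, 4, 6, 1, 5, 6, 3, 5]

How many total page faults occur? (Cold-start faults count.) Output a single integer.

Step 0: ref 5 → FAULT, frames=[5,-,-]
Step 1: ref 7 → FAULT, frames=[5,7,-]
Step 2: ref 2 → FAULT, frames=[5,7,2]
Step 3: ref 5 → HIT, frames=[5,7,2]
Step 4: ref 1 → FAULT (evict 2), frames=[5,7,1]
Step 5: ref 7 → HIT, frames=[5,7,1]
Step 6: ref 1 → HIT, frames=[5,7,1]
Step 7: ref 4 → FAULT (evict 7), frames=[5,4,1]
Step 8: ref 6 → FAULT (evict 4), frames=[5,6,1]
Step 9: ref 1 → HIT, frames=[5,6,1]
Step 10: ref 5 → HIT, frames=[5,6,1]
Step 11: ref 6 → HIT, frames=[5,6,1]
Step 12: ref 3 → FAULT (evict 1), frames=[5,6,3]
Step 13: ref 5 → HIT, frames=[5,6,3]
Total faults: 7

Answer: 7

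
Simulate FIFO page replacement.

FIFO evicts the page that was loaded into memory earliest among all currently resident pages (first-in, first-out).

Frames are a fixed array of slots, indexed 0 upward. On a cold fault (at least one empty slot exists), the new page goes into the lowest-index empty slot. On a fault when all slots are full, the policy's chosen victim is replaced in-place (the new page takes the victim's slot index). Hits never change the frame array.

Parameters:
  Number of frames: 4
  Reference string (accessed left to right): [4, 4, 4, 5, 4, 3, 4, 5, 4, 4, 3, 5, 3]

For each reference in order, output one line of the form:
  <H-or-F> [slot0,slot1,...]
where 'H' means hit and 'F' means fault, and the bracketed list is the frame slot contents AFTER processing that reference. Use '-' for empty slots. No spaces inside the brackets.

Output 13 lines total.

F [4,-,-,-]
H [4,-,-,-]
H [4,-,-,-]
F [4,5,-,-]
H [4,5,-,-]
F [4,5,3,-]
H [4,5,3,-]
H [4,5,3,-]
H [4,5,3,-]
H [4,5,3,-]
H [4,5,3,-]
H [4,5,3,-]
H [4,5,3,-]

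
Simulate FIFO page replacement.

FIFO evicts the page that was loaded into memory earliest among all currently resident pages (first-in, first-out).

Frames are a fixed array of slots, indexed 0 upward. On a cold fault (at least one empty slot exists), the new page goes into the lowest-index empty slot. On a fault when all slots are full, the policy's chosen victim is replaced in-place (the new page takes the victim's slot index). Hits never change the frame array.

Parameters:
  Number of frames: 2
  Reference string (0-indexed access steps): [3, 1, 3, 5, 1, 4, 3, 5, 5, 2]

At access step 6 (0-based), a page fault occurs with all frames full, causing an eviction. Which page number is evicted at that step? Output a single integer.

Step 0: ref 3 -> FAULT, frames=[3,-]
Step 1: ref 1 -> FAULT, frames=[3,1]
Step 2: ref 3 -> HIT, frames=[3,1]
Step 3: ref 5 -> FAULT, evict 3, frames=[5,1]
Step 4: ref 1 -> HIT, frames=[5,1]
Step 5: ref 4 -> FAULT, evict 1, frames=[5,4]
Step 6: ref 3 -> FAULT, evict 5, frames=[3,4]
At step 6: evicted page 5

Answer: 5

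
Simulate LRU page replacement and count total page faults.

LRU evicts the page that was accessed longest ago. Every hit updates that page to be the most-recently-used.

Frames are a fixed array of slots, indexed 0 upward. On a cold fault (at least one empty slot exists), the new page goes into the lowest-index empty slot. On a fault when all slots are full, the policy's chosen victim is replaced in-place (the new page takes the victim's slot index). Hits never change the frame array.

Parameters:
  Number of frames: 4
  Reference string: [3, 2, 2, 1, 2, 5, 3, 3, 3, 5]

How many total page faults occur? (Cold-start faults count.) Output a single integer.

Step 0: ref 3 → FAULT, frames=[3,-,-,-]
Step 1: ref 2 → FAULT, frames=[3,2,-,-]
Step 2: ref 2 → HIT, frames=[3,2,-,-]
Step 3: ref 1 → FAULT, frames=[3,2,1,-]
Step 4: ref 2 → HIT, frames=[3,2,1,-]
Step 5: ref 5 → FAULT, frames=[3,2,1,5]
Step 6: ref 3 → HIT, frames=[3,2,1,5]
Step 7: ref 3 → HIT, frames=[3,2,1,5]
Step 8: ref 3 → HIT, frames=[3,2,1,5]
Step 9: ref 5 → HIT, frames=[3,2,1,5]
Total faults: 4

Answer: 4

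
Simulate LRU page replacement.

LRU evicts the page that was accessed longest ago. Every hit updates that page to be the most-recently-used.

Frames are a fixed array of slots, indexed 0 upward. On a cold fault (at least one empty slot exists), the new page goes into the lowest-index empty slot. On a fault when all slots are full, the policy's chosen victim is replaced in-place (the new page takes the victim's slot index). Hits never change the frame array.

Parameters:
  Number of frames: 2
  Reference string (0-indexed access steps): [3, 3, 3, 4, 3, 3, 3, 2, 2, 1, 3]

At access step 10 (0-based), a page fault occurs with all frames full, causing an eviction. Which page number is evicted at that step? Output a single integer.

Step 0: ref 3 -> FAULT, frames=[3,-]
Step 1: ref 3 -> HIT, frames=[3,-]
Step 2: ref 3 -> HIT, frames=[3,-]
Step 3: ref 4 -> FAULT, frames=[3,4]
Step 4: ref 3 -> HIT, frames=[3,4]
Step 5: ref 3 -> HIT, frames=[3,4]
Step 6: ref 3 -> HIT, frames=[3,4]
Step 7: ref 2 -> FAULT, evict 4, frames=[3,2]
Step 8: ref 2 -> HIT, frames=[3,2]
Step 9: ref 1 -> FAULT, evict 3, frames=[1,2]
Step 10: ref 3 -> FAULT, evict 2, frames=[1,3]
At step 10: evicted page 2

Answer: 2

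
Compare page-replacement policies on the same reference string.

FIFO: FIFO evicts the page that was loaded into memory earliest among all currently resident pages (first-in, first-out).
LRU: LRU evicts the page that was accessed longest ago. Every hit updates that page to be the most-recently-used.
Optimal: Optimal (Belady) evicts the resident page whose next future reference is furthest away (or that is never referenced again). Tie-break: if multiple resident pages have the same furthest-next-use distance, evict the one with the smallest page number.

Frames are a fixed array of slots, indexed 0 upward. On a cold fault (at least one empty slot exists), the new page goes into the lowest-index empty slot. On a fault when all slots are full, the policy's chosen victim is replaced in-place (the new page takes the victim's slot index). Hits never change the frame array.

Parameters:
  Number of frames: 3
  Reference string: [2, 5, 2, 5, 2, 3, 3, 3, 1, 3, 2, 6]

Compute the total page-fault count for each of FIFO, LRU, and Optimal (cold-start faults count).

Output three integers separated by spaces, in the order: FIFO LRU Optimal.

Answer: 6 5 5

Derivation:
--- FIFO ---
  step 0: ref 2 -> FAULT, frames=[2,-,-] (faults so far: 1)
  step 1: ref 5 -> FAULT, frames=[2,5,-] (faults so far: 2)
  step 2: ref 2 -> HIT, frames=[2,5,-] (faults so far: 2)
  step 3: ref 5 -> HIT, frames=[2,5,-] (faults so far: 2)
  step 4: ref 2 -> HIT, frames=[2,5,-] (faults so far: 2)
  step 5: ref 3 -> FAULT, frames=[2,5,3] (faults so far: 3)
  step 6: ref 3 -> HIT, frames=[2,5,3] (faults so far: 3)
  step 7: ref 3 -> HIT, frames=[2,5,3] (faults so far: 3)
  step 8: ref 1 -> FAULT, evict 2, frames=[1,5,3] (faults so far: 4)
  step 9: ref 3 -> HIT, frames=[1,5,3] (faults so far: 4)
  step 10: ref 2 -> FAULT, evict 5, frames=[1,2,3] (faults so far: 5)
  step 11: ref 6 -> FAULT, evict 3, frames=[1,2,6] (faults so far: 6)
  FIFO total faults: 6
--- LRU ---
  step 0: ref 2 -> FAULT, frames=[2,-,-] (faults so far: 1)
  step 1: ref 5 -> FAULT, frames=[2,5,-] (faults so far: 2)
  step 2: ref 2 -> HIT, frames=[2,5,-] (faults so far: 2)
  step 3: ref 5 -> HIT, frames=[2,5,-] (faults so far: 2)
  step 4: ref 2 -> HIT, frames=[2,5,-] (faults so far: 2)
  step 5: ref 3 -> FAULT, frames=[2,5,3] (faults so far: 3)
  step 6: ref 3 -> HIT, frames=[2,5,3] (faults so far: 3)
  step 7: ref 3 -> HIT, frames=[2,5,3] (faults so far: 3)
  step 8: ref 1 -> FAULT, evict 5, frames=[2,1,3] (faults so far: 4)
  step 9: ref 3 -> HIT, frames=[2,1,3] (faults so far: 4)
  step 10: ref 2 -> HIT, frames=[2,1,3] (faults so far: 4)
  step 11: ref 6 -> FAULT, evict 1, frames=[2,6,3] (faults so far: 5)
  LRU total faults: 5
--- Optimal ---
  step 0: ref 2 -> FAULT, frames=[2,-,-] (faults so far: 1)
  step 1: ref 5 -> FAULT, frames=[2,5,-] (faults so far: 2)
  step 2: ref 2 -> HIT, frames=[2,5,-] (faults so far: 2)
  step 3: ref 5 -> HIT, frames=[2,5,-] (faults so far: 2)
  step 4: ref 2 -> HIT, frames=[2,5,-] (faults so far: 2)
  step 5: ref 3 -> FAULT, frames=[2,5,3] (faults so far: 3)
  step 6: ref 3 -> HIT, frames=[2,5,3] (faults so far: 3)
  step 7: ref 3 -> HIT, frames=[2,5,3] (faults so far: 3)
  step 8: ref 1 -> FAULT, evict 5, frames=[2,1,3] (faults so far: 4)
  step 9: ref 3 -> HIT, frames=[2,1,3] (faults so far: 4)
  step 10: ref 2 -> HIT, frames=[2,1,3] (faults so far: 4)
  step 11: ref 6 -> FAULT, evict 1, frames=[2,6,3] (faults so far: 5)
  Optimal total faults: 5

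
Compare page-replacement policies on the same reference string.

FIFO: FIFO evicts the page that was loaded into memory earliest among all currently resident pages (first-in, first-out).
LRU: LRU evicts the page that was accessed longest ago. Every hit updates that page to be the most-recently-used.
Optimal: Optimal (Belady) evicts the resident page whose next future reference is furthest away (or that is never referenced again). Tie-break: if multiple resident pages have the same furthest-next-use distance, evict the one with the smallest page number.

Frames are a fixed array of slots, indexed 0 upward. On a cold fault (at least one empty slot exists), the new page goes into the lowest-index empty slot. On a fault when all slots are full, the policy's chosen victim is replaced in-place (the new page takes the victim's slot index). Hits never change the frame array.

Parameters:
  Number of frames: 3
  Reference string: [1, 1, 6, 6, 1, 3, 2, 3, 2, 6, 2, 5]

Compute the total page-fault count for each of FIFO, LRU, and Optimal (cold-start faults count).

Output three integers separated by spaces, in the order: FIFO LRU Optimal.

Answer: 5 6 5

Derivation:
--- FIFO ---
  step 0: ref 1 -> FAULT, frames=[1,-,-] (faults so far: 1)
  step 1: ref 1 -> HIT, frames=[1,-,-] (faults so far: 1)
  step 2: ref 6 -> FAULT, frames=[1,6,-] (faults so far: 2)
  step 3: ref 6 -> HIT, frames=[1,6,-] (faults so far: 2)
  step 4: ref 1 -> HIT, frames=[1,6,-] (faults so far: 2)
  step 5: ref 3 -> FAULT, frames=[1,6,3] (faults so far: 3)
  step 6: ref 2 -> FAULT, evict 1, frames=[2,6,3] (faults so far: 4)
  step 7: ref 3 -> HIT, frames=[2,6,3] (faults so far: 4)
  step 8: ref 2 -> HIT, frames=[2,6,3] (faults so far: 4)
  step 9: ref 6 -> HIT, frames=[2,6,3] (faults so far: 4)
  step 10: ref 2 -> HIT, frames=[2,6,3] (faults so far: 4)
  step 11: ref 5 -> FAULT, evict 6, frames=[2,5,3] (faults so far: 5)
  FIFO total faults: 5
--- LRU ---
  step 0: ref 1 -> FAULT, frames=[1,-,-] (faults so far: 1)
  step 1: ref 1 -> HIT, frames=[1,-,-] (faults so far: 1)
  step 2: ref 6 -> FAULT, frames=[1,6,-] (faults so far: 2)
  step 3: ref 6 -> HIT, frames=[1,6,-] (faults so far: 2)
  step 4: ref 1 -> HIT, frames=[1,6,-] (faults so far: 2)
  step 5: ref 3 -> FAULT, frames=[1,6,3] (faults so far: 3)
  step 6: ref 2 -> FAULT, evict 6, frames=[1,2,3] (faults so far: 4)
  step 7: ref 3 -> HIT, frames=[1,2,3] (faults so far: 4)
  step 8: ref 2 -> HIT, frames=[1,2,3] (faults so far: 4)
  step 9: ref 6 -> FAULT, evict 1, frames=[6,2,3] (faults so far: 5)
  step 10: ref 2 -> HIT, frames=[6,2,3] (faults so far: 5)
  step 11: ref 5 -> FAULT, evict 3, frames=[6,2,5] (faults so far: 6)
  LRU total faults: 6
--- Optimal ---
  step 0: ref 1 -> FAULT, frames=[1,-,-] (faults so far: 1)
  step 1: ref 1 -> HIT, frames=[1,-,-] (faults so far: 1)
  step 2: ref 6 -> FAULT, frames=[1,6,-] (faults so far: 2)
  step 3: ref 6 -> HIT, frames=[1,6,-] (faults so far: 2)
  step 4: ref 1 -> HIT, frames=[1,6,-] (faults so far: 2)
  step 5: ref 3 -> FAULT, frames=[1,6,3] (faults so far: 3)
  step 6: ref 2 -> FAULT, evict 1, frames=[2,6,3] (faults so far: 4)
  step 7: ref 3 -> HIT, frames=[2,6,3] (faults so far: 4)
  step 8: ref 2 -> HIT, frames=[2,6,3] (faults so far: 4)
  step 9: ref 6 -> HIT, frames=[2,6,3] (faults so far: 4)
  step 10: ref 2 -> HIT, frames=[2,6,3] (faults so far: 4)
  step 11: ref 5 -> FAULT, evict 2, frames=[5,6,3] (faults so far: 5)
  Optimal total faults: 5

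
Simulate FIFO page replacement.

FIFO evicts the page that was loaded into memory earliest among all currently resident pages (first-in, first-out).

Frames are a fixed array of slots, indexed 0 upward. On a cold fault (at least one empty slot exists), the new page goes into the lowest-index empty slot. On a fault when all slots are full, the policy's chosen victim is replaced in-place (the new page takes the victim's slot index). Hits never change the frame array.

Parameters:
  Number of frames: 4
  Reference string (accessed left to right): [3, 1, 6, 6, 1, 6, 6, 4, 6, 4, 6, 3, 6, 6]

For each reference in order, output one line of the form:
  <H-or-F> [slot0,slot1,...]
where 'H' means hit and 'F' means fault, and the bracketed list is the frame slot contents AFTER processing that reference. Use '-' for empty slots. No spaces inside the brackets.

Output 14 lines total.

F [3,-,-,-]
F [3,1,-,-]
F [3,1,6,-]
H [3,1,6,-]
H [3,1,6,-]
H [3,1,6,-]
H [3,1,6,-]
F [3,1,6,4]
H [3,1,6,4]
H [3,1,6,4]
H [3,1,6,4]
H [3,1,6,4]
H [3,1,6,4]
H [3,1,6,4]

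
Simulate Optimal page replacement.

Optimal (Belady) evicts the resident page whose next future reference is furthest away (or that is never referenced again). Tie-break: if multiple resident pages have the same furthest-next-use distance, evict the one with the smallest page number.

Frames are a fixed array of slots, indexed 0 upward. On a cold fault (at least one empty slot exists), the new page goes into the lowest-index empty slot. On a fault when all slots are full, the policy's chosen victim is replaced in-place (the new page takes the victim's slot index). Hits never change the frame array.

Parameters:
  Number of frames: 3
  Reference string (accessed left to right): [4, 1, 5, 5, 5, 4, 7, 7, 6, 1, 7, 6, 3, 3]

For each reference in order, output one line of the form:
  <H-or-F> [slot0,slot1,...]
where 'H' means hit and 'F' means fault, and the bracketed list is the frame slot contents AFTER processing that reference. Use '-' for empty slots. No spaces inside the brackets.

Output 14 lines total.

F [4,-,-]
F [4,1,-]
F [4,1,5]
H [4,1,5]
H [4,1,5]
H [4,1,5]
F [7,1,5]
H [7,1,5]
F [7,1,6]
H [7,1,6]
H [7,1,6]
H [7,1,6]
F [7,3,6]
H [7,3,6]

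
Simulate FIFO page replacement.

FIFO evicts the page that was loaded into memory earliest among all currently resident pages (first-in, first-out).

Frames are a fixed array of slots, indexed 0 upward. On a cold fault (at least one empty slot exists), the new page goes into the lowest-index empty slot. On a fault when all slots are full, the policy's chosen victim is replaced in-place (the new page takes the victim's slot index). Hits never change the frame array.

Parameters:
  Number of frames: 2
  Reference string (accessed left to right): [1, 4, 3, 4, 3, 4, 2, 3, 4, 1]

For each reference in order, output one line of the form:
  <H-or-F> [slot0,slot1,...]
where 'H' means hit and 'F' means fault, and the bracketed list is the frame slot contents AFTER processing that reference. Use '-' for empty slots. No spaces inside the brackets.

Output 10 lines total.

F [1,-]
F [1,4]
F [3,4]
H [3,4]
H [3,4]
H [3,4]
F [3,2]
H [3,2]
F [4,2]
F [4,1]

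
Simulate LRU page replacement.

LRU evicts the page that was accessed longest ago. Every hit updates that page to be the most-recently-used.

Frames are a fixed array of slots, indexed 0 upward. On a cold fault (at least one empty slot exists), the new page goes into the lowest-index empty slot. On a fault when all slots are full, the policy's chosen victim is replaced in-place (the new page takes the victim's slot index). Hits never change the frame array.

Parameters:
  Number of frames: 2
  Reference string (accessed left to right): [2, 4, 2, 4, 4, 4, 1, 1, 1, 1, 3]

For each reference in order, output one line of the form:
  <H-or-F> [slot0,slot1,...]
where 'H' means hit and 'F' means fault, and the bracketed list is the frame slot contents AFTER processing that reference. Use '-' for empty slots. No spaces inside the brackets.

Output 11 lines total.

F [2,-]
F [2,4]
H [2,4]
H [2,4]
H [2,4]
H [2,4]
F [1,4]
H [1,4]
H [1,4]
H [1,4]
F [1,3]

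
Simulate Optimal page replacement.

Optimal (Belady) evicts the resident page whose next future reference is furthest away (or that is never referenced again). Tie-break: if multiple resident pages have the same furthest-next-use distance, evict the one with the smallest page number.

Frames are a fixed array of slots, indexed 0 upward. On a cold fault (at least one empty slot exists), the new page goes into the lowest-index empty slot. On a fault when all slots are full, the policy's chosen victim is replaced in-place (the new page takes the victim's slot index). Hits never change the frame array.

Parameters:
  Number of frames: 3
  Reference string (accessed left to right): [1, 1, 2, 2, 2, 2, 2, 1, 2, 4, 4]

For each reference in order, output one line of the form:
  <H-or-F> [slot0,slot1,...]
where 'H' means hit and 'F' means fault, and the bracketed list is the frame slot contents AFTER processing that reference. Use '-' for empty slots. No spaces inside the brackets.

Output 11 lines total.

F [1,-,-]
H [1,-,-]
F [1,2,-]
H [1,2,-]
H [1,2,-]
H [1,2,-]
H [1,2,-]
H [1,2,-]
H [1,2,-]
F [1,2,4]
H [1,2,4]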